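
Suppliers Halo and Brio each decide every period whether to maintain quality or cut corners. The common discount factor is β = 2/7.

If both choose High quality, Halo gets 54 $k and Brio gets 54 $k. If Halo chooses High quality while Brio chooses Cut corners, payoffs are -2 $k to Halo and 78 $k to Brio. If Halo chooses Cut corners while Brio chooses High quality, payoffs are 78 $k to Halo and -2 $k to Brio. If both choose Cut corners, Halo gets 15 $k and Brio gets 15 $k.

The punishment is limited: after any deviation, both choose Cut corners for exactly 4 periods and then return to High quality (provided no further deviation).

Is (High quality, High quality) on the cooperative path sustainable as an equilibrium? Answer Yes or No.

Comparing payoff streams over the 5 periods until play realigns: cooperate → 54(1+β+…+β^4); deviate → 78 + 15(β+…+β^4).
Cooperation is sustained iff (54−15)(β+…+β^4) ≥ 78−54.
β+…+β^4 = 2/7·(1−(2/7)^4)/(1−2/7) = 0.3973, and (78−54)/(54−15) = 0.6154.
0.3973 < 0.6154, so cooperation is not sustainable.

No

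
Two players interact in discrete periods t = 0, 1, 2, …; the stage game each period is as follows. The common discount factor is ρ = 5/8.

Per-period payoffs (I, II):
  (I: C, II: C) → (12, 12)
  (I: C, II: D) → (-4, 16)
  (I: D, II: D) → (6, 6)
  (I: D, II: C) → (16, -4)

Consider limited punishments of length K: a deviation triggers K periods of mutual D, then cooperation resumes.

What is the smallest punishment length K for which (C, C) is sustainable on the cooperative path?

No profitable deviation requires (12−6)(ρ+…+ρ^K) ≥ 16−12, i.e. ρ+…+ρ^K ≥ 2/3 ≈ 0.6667.
With ρ = 5/8, the partial sums are K=1: 0.6250, K=2: 1.0156.
K = 2 is the first length at which the sum reaches 0.6667.

2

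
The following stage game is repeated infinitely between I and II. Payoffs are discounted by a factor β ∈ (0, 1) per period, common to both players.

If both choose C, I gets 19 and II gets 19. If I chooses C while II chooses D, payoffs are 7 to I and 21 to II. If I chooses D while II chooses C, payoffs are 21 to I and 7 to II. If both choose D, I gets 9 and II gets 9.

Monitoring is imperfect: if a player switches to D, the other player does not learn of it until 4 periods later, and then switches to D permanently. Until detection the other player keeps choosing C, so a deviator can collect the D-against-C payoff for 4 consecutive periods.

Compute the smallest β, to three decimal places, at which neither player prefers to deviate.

0.639

Deviating for the 4 undetected periods gains 21−19 = 2 per period over cooperation, then loses 19−9 = 10 per period forever once punishment starts.
Gain: 2(1 + β + … + β^3); loss: 10·β^4/(1−β).
No profitable deviation ⇔ 2(1−β^4) ≤ 10·β^4, i.e. β^4 ≥ 2/(2+10) = 1/6.
Hence β ≥ (1/6)^(1/4) ≈ 0.639.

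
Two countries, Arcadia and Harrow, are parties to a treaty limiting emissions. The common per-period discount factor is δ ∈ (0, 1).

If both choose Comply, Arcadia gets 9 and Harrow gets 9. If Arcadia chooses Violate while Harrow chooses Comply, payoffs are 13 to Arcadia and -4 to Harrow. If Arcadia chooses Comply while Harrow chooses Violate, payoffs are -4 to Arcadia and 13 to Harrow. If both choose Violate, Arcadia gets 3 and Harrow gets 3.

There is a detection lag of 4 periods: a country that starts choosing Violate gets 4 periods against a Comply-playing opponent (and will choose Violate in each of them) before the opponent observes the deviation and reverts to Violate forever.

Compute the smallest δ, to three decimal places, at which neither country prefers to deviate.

0.795

Deviating for the 4 undetected periods gains 13−9 = 4 per period over cooperation, then loses 9−3 = 6 per period forever once punishment starts.
Gain: 4(1 + δ + … + δ^3); loss: 6·δ^4/(1−δ).
No profitable deviation ⇔ 4(1−δ^4) ≤ 6·δ^4, i.e. δ^4 ≥ 4/(4+6) = 2/5.
Hence δ ≥ (2/5)^(1/4) ≈ 0.795.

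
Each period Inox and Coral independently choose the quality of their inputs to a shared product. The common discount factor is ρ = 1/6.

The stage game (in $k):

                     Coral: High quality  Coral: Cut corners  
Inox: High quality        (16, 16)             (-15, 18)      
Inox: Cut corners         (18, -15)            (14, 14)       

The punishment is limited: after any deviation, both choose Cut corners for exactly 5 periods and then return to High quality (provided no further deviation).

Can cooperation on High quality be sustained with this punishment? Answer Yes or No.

A one-shot deviation gives 18 now, then 14 for 5 periods, then back to 16.
Gain from deviating: (18−16) today; loss: (16−14) in each of the next 5 periods.
No-deviation condition: (16−14)(ρ+…+ρ^5) ≥ 18−16, i.e. ρ+…+ρ^5 ≥ 1.
At ρ = 1/6: ρ+…+ρ^5 = 0.2000 < 1.0000.
So cooperation is not sustainable.

No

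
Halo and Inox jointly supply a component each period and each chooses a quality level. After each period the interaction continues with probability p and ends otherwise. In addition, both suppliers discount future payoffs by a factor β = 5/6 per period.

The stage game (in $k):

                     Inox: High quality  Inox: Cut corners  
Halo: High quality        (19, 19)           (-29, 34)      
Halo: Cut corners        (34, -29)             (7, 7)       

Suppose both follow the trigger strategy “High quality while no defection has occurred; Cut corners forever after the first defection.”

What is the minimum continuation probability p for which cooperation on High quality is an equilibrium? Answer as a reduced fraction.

With continuation probability p and discount β, the effective per-period discount factor is βp.
Grim-trigger IC: βp ≥ (34−19)/(34−7) = 5/9.
So p ≥ (5/9)/(5/6) = 2/3.

2/3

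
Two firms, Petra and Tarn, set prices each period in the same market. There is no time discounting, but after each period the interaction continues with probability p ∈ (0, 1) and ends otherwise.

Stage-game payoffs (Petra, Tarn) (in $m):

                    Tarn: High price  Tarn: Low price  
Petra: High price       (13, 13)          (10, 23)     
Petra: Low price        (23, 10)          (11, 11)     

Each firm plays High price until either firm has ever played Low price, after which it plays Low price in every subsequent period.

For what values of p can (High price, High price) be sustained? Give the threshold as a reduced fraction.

With no time discounting, the continuation probability p plays the role of the discount factor.
Grim-trigger IC: 13/(1−p) ≥ 23 + 11p/(1−p) ⇒ p ≥ (23−13)/(23−11) = 5/6.

5/6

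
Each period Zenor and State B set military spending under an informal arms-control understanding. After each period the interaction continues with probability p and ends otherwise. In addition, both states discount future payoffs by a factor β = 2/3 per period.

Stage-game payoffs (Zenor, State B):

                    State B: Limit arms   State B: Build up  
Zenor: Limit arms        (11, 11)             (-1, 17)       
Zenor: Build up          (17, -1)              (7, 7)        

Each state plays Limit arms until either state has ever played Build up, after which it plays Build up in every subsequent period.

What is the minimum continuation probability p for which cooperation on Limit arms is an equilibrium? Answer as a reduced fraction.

9/10

With continuation probability p and discount β, the effective per-period discount factor is βp.
Grim-trigger IC: βp ≥ (17−11)/(17−7) = 3/5.
So p ≥ (3/5)/(2/3) = 9/10.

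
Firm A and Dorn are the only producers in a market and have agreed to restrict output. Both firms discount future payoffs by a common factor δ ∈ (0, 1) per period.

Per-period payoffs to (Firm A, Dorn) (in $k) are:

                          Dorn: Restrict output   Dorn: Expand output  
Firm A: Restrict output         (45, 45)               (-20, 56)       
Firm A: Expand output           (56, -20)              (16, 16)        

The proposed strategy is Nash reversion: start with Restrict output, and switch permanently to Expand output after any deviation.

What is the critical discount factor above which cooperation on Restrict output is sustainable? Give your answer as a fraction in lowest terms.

One-period gain from deviating is 56 − 45 = 11. The loss is 45 − 16 = 29 in every subsequent period, with present value 29·δ/(1−δ).
Deviation is unprofitable when 29·δ/(1−δ) ≥ 11, i.e. δ/(1−δ) ≥ 11/29.
Equivalently δ ≥ 11/(11+29) = 11/40.

11/40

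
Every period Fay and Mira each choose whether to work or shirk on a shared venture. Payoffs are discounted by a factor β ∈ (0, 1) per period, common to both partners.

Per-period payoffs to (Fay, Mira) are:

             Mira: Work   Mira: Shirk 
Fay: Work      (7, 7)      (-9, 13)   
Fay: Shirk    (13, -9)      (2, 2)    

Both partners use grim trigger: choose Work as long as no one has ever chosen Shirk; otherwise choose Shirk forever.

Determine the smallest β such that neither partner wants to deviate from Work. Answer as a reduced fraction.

6/11

One-period gain from deviating is 13 − 7 = 6. The loss is 7 − 2 = 5 in every subsequent period, with present value 5·β/(1−β).
Deviation is unprofitable when 5·β/(1−β) ≥ 6, i.e. β/(1−β) ≥ 6/5.
Equivalently β ≥ 6/(6+5) = 6/11.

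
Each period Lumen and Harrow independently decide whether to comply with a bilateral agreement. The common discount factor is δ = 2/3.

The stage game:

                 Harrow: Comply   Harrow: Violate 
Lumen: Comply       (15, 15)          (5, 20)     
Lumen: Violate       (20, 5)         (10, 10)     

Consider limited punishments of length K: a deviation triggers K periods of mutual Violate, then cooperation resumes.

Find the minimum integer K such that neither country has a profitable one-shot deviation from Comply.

IC: δ(1−δ^K)/(1−δ) ≥ (20−15)/(15−10) = 1.
With δ = 2/3: need 1 − δ^K ≥ 1·(1−2/3)/(2/3), i.e. δ^K ≤ 0.5000.
Since (2/3)^1 = 0.6667 and (2/3)^2 = 0.4444, the smallest such K is 2.

2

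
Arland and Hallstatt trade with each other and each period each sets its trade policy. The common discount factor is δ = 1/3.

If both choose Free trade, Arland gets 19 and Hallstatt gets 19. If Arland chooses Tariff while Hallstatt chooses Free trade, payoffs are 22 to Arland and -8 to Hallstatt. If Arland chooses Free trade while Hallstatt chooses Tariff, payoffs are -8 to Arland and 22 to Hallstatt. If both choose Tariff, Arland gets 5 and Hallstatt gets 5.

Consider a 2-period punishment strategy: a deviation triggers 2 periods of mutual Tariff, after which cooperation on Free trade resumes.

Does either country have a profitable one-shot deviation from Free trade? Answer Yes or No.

Comparing payoff streams over the 3 periods until play realigns: cooperate → 19(1+δ+…+δ^2); deviate → 22 + 5(δ+…+δ^2).
Cooperation is sustained iff (19−5)(δ+…+δ^2) ≥ 22−19.
δ+…+δ^2 = 1/3·(1−(1/3)^2)/(1−1/3) = 0.4444, and (22−19)/(19−5) = 0.2143.
0.4444 ≥ 0.2143, so cooperation is sustainable.

No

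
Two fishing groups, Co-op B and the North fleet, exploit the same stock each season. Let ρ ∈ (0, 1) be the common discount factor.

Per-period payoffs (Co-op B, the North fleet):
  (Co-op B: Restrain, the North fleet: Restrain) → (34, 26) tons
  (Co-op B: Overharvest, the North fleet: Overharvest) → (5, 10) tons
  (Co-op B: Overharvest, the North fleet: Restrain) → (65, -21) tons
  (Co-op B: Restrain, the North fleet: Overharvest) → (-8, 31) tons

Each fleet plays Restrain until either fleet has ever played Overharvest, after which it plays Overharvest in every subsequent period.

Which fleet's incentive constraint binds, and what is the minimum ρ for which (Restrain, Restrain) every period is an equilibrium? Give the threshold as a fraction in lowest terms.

Co-op B: cooperation gives 34 each period; deviation gives 65 once then 5 forever.
  34/(1−ρ) ≥ 65 + 5ρ/(1−ρ) ⇒ ρ ≥ 31/60.
the North fleet: cooperation gives 26 each period; deviation gives 31 once then 10 forever.
  ρ ≥ 5/21.
Both must hold, so the binding constraint is Co-op B's: ρ ≥ 31/60.

Co-op B; ρ ≥ 31/60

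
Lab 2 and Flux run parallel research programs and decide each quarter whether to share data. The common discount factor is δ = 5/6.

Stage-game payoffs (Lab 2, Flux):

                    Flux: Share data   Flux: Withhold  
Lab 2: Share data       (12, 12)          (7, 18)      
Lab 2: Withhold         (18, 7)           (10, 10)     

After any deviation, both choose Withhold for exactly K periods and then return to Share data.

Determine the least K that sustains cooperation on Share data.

IC: δ(1−δ^K)/(1−δ) ≥ (18−12)/(12−10) = 3.
With δ = 5/6: need 1 − δ^K ≥ 3·(1−5/6)/(5/6), i.e. δ^K ≤ 0.4000.
Since (5/6)^5 = 0.4019 and (5/6)^6 = 0.3349, the smallest such K is 6.

6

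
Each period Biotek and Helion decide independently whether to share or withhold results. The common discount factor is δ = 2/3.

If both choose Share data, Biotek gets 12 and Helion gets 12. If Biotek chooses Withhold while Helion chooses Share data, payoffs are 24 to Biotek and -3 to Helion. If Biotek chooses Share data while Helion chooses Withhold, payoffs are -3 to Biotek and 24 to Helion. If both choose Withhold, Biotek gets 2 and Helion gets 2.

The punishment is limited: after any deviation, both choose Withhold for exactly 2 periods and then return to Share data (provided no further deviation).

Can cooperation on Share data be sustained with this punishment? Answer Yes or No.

No

IC: δ+…+δ^2 ≥ (24−12)/(12−2) = 6/5.
At δ = 2/3: partial sum = 1.1111 < 1.2000. Cooperation not sustainable.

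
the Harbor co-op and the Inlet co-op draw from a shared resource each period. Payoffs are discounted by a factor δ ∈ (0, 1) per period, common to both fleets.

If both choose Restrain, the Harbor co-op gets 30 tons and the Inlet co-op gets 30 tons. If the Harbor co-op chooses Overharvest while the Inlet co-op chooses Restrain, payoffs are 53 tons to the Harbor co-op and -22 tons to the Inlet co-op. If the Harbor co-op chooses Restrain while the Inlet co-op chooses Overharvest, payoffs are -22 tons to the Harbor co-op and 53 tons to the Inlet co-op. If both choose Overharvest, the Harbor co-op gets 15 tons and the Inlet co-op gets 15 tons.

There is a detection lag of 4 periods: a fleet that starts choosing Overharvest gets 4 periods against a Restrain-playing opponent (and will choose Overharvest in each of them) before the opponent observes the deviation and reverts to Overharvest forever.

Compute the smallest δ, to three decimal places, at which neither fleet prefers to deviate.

0.882

The best deviation is to choose Overharvest for all 4 undetected periods, earning 53 each, then 15 forever once detected.
Deviation value: 53(1−δ^4)/(1−δ) + 15δ^4/(1−δ); cooperation value: 30/(1−δ).
IC: 30 ≥ 53(1−δ^4) + 15δ^4 = 53 − 38δ^4.
So δ^4 ≥ 23/38, giving δ ≥ (23/38)^(1/4) ≈ 0.882.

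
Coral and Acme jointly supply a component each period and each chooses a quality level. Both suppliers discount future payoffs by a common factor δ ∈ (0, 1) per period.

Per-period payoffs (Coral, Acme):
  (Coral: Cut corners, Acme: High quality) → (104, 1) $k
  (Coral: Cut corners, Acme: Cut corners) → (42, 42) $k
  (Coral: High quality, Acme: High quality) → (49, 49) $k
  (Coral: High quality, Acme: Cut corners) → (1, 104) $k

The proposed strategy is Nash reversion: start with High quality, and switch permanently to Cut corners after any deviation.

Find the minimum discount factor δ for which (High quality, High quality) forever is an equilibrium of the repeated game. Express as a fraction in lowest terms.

55/62

49/(1−δ) ≥ 104 + 42δ/(1−δ)
49 ≥ 104 − 62δ
δ ≥ 55/62.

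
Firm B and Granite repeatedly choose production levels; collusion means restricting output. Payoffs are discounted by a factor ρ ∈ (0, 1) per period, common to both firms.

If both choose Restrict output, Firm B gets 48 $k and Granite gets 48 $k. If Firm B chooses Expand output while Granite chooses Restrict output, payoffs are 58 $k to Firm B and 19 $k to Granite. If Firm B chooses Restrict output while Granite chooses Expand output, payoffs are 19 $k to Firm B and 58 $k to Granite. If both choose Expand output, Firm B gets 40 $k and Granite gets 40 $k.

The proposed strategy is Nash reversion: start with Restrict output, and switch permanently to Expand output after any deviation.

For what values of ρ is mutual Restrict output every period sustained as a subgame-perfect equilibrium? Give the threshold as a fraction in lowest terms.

5/9

48/(1−ρ) ≥ 58 + 40ρ/(1−ρ)
48 ≥ 58 − 18ρ
ρ ≥ 10/18 = 5/9.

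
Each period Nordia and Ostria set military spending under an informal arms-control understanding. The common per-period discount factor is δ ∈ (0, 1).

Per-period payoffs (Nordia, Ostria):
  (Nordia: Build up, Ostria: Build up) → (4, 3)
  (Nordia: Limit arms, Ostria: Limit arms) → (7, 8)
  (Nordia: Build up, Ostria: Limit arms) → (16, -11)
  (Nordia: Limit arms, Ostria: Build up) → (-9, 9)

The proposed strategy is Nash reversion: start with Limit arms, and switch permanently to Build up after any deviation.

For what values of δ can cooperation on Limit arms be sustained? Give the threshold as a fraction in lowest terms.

Nordia: cooperation gives 7 each period; deviation gives 16 once then 4 forever.
  7/(1−δ) ≥ 16 + 4δ/(1−δ) ⇒ δ ≥ 9/12 = 3/4.
Ostria: cooperation gives 8 each period; deviation gives 9 once then 3 forever.
  δ ≥ 1/6.
Both must hold, so the binding constraint is Nordia's: δ ≥ 3/4.

3/4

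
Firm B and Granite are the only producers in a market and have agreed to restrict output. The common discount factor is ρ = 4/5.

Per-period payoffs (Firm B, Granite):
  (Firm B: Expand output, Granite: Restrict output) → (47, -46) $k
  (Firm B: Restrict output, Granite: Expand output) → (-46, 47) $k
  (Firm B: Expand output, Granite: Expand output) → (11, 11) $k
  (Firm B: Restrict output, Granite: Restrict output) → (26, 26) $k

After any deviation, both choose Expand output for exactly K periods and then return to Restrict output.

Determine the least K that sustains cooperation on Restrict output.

Need Σ_{k=1}^{K} ρ^k ≥ (47−26)/(26−11) = 1.4000 at ρ = 4/5.
At K = 1 the sum is 0.8000 < 1.4000; at K = 2 it is 1.4400 ≥ 1.4000.
So the minimum punishment length is K = 2.

2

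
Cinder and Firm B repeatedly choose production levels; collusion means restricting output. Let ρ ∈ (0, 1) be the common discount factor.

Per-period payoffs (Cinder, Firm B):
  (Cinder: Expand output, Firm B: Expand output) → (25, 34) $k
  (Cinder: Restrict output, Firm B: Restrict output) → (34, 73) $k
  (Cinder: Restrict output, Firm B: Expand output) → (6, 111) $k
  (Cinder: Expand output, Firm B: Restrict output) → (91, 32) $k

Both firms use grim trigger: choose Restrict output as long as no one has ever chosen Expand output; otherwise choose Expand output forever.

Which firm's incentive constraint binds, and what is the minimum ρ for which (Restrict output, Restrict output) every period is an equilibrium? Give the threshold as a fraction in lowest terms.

Cinder; ρ ≥ 19/22

For Cinder: deviation gain 91−34 = 57, per-period punishment loss 34−25 = 9. IC gives ρ ≥ 57/66 = 19/22.
For Firm B: gain 38, loss 39 per period, so ρ ≥ 38/77.
The tighter constraint is Cinder's, so cooperation needs ρ ≥ 19/22.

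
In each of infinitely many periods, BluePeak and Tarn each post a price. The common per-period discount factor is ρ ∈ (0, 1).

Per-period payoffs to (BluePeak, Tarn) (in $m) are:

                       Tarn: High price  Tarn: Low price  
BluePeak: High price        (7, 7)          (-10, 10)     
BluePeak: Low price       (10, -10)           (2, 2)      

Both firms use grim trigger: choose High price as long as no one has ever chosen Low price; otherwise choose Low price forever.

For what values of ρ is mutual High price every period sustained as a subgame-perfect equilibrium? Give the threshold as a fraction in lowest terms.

Cooperation forever yields 7 each period: 7/(1−ρ).
Deviating yields 10 once, then 2 forever: 10 + 2ρ/(1−ρ).
No profitable deviation requires 7/(1−ρ) ≥ 10 + 2ρ/(1−ρ).
Multiplying by (1−ρ): 7 ≥ 10(1−ρ) + 2ρ = 10 − 8ρ.
So 8ρ ≥ 3, i.e. ρ ≥ 3/8.

3/8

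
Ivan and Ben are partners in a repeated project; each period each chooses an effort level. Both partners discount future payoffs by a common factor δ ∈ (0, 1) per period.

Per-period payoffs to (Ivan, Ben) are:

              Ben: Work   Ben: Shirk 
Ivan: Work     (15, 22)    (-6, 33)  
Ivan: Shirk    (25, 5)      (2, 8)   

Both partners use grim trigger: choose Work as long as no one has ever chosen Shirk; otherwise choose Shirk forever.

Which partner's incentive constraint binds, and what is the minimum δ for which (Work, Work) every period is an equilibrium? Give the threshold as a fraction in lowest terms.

Ben; δ ≥ 11/25

Ivan: cooperation gives 15 each period; deviation gives 25 once then 2 forever.
  15/(1−δ) ≥ 25 + 2δ/(1−δ) ⇒ δ ≥ 10/23.
Ben: cooperation gives 22 each period; deviation gives 33 once then 8 forever.
  δ ≥ 11/25.
Both must hold, so the binding constraint is Ben's: δ ≥ 11/25.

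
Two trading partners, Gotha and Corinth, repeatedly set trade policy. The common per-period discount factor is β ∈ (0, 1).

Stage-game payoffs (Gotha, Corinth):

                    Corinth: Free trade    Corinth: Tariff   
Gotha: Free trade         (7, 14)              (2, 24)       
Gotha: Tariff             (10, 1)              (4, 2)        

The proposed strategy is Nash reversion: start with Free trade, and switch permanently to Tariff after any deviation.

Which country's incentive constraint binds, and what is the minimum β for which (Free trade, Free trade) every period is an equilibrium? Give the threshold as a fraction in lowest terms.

Gotha; β ≥ 1/2

Gotha: cooperation gives 7 each period; deviation gives 10 once then 4 forever.
  7/(1−β) ≥ 10 + 4β/(1−β) ⇒ β ≥ 3/6 = 1/2.
Corinth: cooperation gives 14 each period; deviation gives 24 once then 2 forever.
  β ≥ 10/22 = 5/11.
Both must hold, so the binding constraint is Gotha's: β ≥ 1/2.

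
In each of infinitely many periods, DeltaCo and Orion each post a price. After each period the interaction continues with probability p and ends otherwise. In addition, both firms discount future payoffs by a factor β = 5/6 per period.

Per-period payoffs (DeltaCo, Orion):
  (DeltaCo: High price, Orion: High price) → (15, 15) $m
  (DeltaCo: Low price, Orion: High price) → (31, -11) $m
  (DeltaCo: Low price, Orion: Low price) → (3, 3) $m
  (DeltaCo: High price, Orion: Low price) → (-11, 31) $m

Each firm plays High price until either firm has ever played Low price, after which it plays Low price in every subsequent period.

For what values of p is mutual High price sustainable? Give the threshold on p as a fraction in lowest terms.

With continuation probability p and discount β, the effective per-period discount factor is βp.
Grim-trigger IC: βp ≥ (31−15)/(31−3) = 4/7.
So p ≥ (4/7)/(5/6) = 24/35.

24/35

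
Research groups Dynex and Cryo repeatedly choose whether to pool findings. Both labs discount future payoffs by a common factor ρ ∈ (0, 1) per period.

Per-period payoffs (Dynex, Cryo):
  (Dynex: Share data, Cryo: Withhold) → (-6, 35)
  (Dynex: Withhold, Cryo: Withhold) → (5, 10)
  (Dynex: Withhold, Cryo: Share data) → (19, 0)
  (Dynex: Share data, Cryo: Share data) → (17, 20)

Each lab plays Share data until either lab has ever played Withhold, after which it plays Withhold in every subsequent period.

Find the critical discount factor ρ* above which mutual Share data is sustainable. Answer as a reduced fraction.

For Dynex: deviation gain 19−17 = 2, per-period punishment loss 17−5 = 12. IC gives ρ ≥ 2/14 = 1/7.
For Cryo: gain 15, loss 10 per period, so ρ ≥ 15/25 = 3/5.
The tighter constraint is Cryo's, so cooperation needs ρ ≥ 3/5.

3/5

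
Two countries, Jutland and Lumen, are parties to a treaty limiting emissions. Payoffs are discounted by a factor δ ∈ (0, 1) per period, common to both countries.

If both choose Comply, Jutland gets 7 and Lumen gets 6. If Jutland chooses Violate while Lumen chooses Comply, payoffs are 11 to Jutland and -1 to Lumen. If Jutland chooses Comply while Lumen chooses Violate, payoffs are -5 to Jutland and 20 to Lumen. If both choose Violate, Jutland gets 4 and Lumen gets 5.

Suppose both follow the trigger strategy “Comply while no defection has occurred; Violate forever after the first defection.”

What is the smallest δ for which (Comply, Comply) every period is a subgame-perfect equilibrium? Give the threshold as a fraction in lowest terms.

For Jutland: deviation gain 11−7 = 4, per-period punishment loss 7−4 = 3. IC gives δ ≥ 4/7.
For Lumen: gain 14, loss 1 per period, so δ ≥ 14/15.
The tighter constraint is Lumen's, so cooperation needs δ ≥ 14/15.

14/15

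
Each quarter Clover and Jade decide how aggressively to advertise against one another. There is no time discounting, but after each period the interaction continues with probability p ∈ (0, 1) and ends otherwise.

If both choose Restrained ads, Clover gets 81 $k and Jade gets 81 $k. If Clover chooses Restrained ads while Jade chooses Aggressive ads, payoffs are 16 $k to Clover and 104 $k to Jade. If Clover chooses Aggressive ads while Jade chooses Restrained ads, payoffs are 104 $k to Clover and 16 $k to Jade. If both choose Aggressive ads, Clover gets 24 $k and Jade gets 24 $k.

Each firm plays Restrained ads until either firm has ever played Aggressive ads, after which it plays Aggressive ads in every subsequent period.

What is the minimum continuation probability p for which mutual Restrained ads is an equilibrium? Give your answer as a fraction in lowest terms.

23/80

Expected cooperation value is 81 + p·81 + p²·81 + … = 81/(1−p); deviation gives 104 + p·24/(1−p).
81 ≥ 104(1−p) + 24p ⇒ 80p ≥ 23 ⇒ p ≥ 23/80.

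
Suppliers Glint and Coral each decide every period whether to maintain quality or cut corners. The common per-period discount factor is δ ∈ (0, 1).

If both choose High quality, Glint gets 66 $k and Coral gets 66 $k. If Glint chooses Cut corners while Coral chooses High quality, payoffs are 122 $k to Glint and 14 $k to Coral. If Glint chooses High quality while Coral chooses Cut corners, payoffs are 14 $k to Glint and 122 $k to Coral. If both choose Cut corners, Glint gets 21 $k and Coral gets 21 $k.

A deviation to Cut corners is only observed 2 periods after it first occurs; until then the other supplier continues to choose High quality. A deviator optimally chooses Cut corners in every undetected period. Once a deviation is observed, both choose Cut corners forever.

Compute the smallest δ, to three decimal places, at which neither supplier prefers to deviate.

0.745

Deviating for the 2 undetected periods gains 122−66 = 56 per period over cooperation, then loses 66−21 = 45 per period forever once punishment starts.
Gain: 56(1 + δ + … + δ^1); loss: 45·δ^2/(1−δ).
No profitable deviation ⇔ 56(1−δ^2) ≤ 45·δ^2, i.e. δ^2 ≥ 56/(56+45) = 56/101.
Hence δ ≥ (56/101)^(1/2) ≈ 0.745.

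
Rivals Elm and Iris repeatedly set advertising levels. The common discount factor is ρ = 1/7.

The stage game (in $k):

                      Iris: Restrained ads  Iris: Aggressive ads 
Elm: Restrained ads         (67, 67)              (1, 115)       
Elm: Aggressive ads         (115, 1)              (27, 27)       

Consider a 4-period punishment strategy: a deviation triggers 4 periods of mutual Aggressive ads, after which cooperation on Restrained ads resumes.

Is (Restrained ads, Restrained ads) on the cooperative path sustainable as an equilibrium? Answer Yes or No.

No

Comparing payoff streams over the 5 periods until play realigns: cooperate → 67(1+ρ+…+ρ^4); deviate → 115 + 27(ρ+…+ρ^4).
Cooperation is sustained iff (67−27)(ρ+…+ρ^4) ≥ 115−67.
ρ+…+ρ^4 = 1/7·(1−(1/7)^4)/(1−1/7) = 0.1666, and (115−67)/(67−27) = 1.2000.
0.1666 < 1.2000, so cooperation is not sustainable.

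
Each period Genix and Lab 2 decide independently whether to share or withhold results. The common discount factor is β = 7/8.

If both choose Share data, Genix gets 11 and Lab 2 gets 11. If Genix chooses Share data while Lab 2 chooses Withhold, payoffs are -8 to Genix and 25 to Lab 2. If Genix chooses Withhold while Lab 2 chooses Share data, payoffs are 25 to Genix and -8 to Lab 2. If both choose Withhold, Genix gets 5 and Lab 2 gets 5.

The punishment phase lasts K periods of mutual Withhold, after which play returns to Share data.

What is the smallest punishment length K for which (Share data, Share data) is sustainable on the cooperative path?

No profitable deviation requires (11−5)(β+…+β^K) ≥ 25−11, i.e. β+…+β^K ≥ 7/3 ≈ 2.3333.
With β = 7/8, the partial sums are K=1: 0.8750, K=2: 1.6406, K=3: 2.3105, K=4: 2.8967.
K = 4 is the first length at which the sum reaches 2.3333.

4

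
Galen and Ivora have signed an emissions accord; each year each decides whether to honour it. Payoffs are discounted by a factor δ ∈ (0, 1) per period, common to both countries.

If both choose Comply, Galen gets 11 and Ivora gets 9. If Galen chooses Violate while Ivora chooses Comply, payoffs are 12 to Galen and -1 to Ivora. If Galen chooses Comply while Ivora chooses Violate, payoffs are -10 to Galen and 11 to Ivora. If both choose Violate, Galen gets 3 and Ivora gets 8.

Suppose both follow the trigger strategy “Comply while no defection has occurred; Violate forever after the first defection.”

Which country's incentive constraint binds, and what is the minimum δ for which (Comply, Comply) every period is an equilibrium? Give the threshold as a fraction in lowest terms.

Ivora; δ ≥ 2/3

For Galen: deviation gain 12−11 = 1, per-period punishment loss 11−3 = 8. IC gives δ ≥ 1/9.
For Ivora: gain 2, loss 1 per period, so δ ≥ 2/3.
The tighter constraint is Ivora's, so cooperation needs δ ≥ 2/3.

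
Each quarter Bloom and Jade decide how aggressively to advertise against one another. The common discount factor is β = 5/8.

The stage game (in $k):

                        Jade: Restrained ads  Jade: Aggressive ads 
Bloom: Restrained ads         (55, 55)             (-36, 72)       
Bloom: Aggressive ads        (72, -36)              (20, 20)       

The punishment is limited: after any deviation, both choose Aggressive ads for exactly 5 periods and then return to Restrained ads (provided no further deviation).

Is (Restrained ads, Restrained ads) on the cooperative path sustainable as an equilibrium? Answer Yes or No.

Comparing payoff streams over the 6 periods until play realigns: cooperate → 55(1+β+…+β^5); deviate → 72 + 20(β+…+β^5).
Cooperation is sustained iff (55−20)(β+…+β^5) ≥ 72−55.
β+…+β^5 = 5/8·(1−(5/8)^5)/(1−5/8) = 1.5077, and (72−55)/(55−20) = 0.4857.
1.5077 ≥ 0.4857, so cooperation is sustainable.

Yes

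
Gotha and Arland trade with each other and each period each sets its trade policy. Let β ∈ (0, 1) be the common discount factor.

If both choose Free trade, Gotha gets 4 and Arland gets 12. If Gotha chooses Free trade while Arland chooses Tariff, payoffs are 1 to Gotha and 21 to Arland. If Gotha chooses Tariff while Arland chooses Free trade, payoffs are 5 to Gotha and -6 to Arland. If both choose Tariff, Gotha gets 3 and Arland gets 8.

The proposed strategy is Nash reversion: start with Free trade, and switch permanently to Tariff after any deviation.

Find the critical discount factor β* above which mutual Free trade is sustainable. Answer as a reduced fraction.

Gotha: cooperation gives 4 each period; deviation gives 5 once then 3 forever.
  4/(1−β) ≥ 5 + 3β/(1−β) ⇒ β ≥ 1/2.
Arland: cooperation gives 12 each period; deviation gives 21 once then 8 forever.
  β ≥ 9/13.
Both must hold, so the binding constraint is Arland's: β ≥ 9/13.

9/13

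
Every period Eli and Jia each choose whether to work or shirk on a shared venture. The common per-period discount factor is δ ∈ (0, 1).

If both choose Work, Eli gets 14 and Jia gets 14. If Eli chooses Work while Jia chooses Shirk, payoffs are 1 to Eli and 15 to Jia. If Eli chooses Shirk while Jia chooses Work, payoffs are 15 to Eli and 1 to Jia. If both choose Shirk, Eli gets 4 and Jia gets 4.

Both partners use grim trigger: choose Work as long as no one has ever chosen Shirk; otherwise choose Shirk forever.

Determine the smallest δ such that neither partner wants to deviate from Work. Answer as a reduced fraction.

Cooperation forever yields 14 each period: 14/(1−δ).
Deviating yields 15 once, then 4 forever: 15 + 4δ/(1−δ).
No profitable deviation requires 14/(1−δ) ≥ 15 + 4δ/(1−δ).
Multiplying by (1−δ): 14 ≥ 15(1−δ) + 4δ = 15 − 11δ.
So 11δ ≥ 1, i.e. δ ≥ 1/11.

1/11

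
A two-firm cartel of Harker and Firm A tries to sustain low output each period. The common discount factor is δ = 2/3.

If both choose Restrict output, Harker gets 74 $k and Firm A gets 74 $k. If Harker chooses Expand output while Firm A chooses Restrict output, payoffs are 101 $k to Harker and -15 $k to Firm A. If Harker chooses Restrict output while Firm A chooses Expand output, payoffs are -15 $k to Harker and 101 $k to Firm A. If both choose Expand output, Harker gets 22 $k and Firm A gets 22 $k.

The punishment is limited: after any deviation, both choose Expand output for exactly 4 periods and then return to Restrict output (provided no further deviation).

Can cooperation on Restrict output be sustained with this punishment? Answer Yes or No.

Comparing payoff streams over the 5 periods until play realigns: cooperate → 74(1+δ+…+δ^4); deviate → 101 + 22(δ+…+δ^4).
Cooperation is sustained iff (74−22)(δ+…+δ^4) ≥ 101−74.
δ+…+δ^4 = 2/3·(1−(2/3)^4)/(1−2/3) = 1.6049, and (101−74)/(74−22) = 0.5192.
1.6049 ≥ 0.5192, so cooperation is sustainable.

Yes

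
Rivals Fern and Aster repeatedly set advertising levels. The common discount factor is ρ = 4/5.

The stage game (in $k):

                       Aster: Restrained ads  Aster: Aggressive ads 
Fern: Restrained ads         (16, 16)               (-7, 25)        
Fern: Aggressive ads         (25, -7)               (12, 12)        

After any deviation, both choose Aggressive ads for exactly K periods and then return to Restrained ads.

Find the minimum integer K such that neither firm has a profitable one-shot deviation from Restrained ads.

IC: ρ(1−ρ^K)/(1−ρ) ≥ (25−16)/(16−12) = 9/4.
With ρ = 4/5: need 1 − ρ^K ≥ 9/4·(1−4/5)/(4/5), i.e. ρ^K ≤ 0.4375.
Since (4/5)^3 = 0.5120 and (4/5)^4 = 0.4096, the smallest such K is 4.

4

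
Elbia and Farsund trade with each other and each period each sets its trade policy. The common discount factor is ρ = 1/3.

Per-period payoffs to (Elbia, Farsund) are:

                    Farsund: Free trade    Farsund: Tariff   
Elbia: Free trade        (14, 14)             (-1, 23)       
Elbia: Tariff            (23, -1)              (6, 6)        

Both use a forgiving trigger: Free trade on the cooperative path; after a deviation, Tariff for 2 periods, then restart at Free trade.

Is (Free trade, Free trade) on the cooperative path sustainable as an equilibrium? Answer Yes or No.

A one-shot deviation gives 23 now, then 6 for 2 periods, then back to 14.
Gain from deviating: (23−14) today; loss: (14−6) in each of the next 2 periods.
No-deviation condition: (14−6)(ρ+…+ρ^2) ≥ 23−14, i.e. ρ+…+ρ^2 ≥ 9/8.
At ρ = 1/3: ρ+…+ρ^2 = 0.4444 < 1.1250.
So cooperation is not sustainable.

No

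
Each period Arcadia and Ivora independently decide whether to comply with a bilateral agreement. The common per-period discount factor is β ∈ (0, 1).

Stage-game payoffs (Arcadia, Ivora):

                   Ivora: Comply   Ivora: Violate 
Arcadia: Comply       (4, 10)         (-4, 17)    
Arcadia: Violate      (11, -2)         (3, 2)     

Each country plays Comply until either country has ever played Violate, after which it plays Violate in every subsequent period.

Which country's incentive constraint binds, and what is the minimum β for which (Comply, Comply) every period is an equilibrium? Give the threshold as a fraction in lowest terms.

For Arcadia: deviation gain 11−4 = 7, per-period punishment loss 4−3 = 1. IC gives β ≥ 7/8.
For Ivora: gain 7, loss 8 per period, so β ≥ 7/15.
The tighter constraint is Arcadia's, so cooperation needs β ≥ 7/8.

Arcadia; β ≥ 7/8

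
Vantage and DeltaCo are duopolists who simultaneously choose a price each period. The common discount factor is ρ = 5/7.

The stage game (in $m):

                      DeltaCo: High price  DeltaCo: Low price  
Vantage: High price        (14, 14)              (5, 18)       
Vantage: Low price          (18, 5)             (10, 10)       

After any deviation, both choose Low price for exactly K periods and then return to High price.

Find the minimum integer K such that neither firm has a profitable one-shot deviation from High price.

Need Σ_{k=1}^{K} ρ^k ≥ (18−14)/(14−10) = 1.0000 at ρ = 5/7.
At K = 1 the sum is 0.7143 < 1.0000; at K = 2 it is 1.2245 ≥ 1.0000.
So the minimum punishment length is K = 2.

2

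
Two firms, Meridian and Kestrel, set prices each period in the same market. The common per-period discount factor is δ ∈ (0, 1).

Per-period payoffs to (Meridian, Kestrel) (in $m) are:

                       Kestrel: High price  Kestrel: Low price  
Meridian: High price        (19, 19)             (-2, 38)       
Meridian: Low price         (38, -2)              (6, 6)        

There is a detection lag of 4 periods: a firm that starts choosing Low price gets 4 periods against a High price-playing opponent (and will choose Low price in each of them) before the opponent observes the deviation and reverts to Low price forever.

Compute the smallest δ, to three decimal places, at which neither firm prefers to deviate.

A deviator earns 38 for 4 periods, then 6 forever; cooperating earns 19 forever. Multiplying the IC by (1−δ):
19 ≥ 38(1−δ^4) + 6δ^4, so 32·δ^4 ≥ 19 and δ^4 ≥ 19/32.
δ ≥ (19/32)^(1/4) ≈ 0.878.

0.878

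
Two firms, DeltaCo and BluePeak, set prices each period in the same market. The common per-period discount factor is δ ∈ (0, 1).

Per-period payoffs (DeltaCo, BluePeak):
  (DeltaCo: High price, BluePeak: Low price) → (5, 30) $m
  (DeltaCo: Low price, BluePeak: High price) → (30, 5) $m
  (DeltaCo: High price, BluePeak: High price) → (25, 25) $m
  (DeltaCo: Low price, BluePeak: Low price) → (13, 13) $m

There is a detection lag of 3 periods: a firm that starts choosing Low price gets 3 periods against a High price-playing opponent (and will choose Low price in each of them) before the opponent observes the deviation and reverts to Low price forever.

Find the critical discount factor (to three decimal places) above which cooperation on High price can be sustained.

Deviating for the 3 undetected periods gains 30−25 = 5 per period over cooperation, then loses 25−13 = 12 per period forever once punishment starts.
Gain: 5(1 + δ + … + δ^2); loss: 12·δ^3/(1−δ).
No profitable deviation ⇔ 5(1−δ^3) ≤ 12·δ^3, i.e. δ^3 ≥ 5/(5+12) = 5/17.
Hence δ ≥ (5/17)^(1/3) ≈ 0.665.

0.665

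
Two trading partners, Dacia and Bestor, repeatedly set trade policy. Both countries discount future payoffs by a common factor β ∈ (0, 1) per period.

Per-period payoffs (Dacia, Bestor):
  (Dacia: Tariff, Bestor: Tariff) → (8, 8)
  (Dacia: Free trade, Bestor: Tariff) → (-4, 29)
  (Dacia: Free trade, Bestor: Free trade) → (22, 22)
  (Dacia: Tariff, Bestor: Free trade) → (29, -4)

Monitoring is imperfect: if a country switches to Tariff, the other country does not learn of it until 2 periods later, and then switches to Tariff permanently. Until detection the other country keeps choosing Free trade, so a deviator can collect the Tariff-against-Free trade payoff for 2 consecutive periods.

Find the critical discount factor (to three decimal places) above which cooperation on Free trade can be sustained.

0.577

Deviating for the 2 undetected periods gains 29−22 = 7 per period over cooperation, then loses 22−8 = 14 per period forever once punishment starts.
Gain: 7(1 + β + … + β^1); loss: 14·β^2/(1−β).
No profitable deviation ⇔ 7(1−β^2) ≤ 14·β^2, i.e. β^2 ≥ 7/(7+14) = 1/3.
Hence β ≥ (1/3)^(1/2) ≈ 0.577.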